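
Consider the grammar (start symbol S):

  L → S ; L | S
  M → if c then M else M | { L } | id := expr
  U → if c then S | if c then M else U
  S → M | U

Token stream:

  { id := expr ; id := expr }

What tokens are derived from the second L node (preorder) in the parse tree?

[S [M { [L [S [M id := expr]] ; [L [S [M id := expr]]]] }]]

id := expr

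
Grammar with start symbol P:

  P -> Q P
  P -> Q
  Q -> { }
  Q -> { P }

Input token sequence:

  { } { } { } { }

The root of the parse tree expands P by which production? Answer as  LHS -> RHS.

[P [Q { }] [P [Q { }] [P [Q { }] [P [Q { }]]]]]

P -> Q P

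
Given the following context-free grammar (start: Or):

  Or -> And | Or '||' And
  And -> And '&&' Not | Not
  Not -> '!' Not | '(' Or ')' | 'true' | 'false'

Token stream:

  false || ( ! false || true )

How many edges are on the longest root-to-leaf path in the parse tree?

8

[Or [Or [And [Not false]]] || [And [Not ( [Or [Or [And [Not ! [Not false]]]] || [And [Not true]]] )]]]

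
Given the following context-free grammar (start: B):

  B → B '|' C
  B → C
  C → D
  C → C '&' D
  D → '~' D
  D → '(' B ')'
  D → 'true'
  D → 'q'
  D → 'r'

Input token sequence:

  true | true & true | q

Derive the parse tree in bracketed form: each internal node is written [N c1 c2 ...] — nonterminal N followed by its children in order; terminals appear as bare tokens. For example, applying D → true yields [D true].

[B [B [B [C [D true]]] | [C [C [D true]] & [D true]]] | [C [D q]]]

B
B | C
B | C | C
C | C | C
D | C | C
true | C | C
true | C & D | C
true | D & D | C
true | true & D | C
true | true & true | C
true | true & true | D
true | true & true | q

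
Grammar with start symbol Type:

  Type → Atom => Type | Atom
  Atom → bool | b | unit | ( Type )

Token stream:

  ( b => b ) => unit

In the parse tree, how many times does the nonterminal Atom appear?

[Type [Atom ( [Type [Atom b] => [Type [Atom b]]] )] => [Type [Atom unit]]]

4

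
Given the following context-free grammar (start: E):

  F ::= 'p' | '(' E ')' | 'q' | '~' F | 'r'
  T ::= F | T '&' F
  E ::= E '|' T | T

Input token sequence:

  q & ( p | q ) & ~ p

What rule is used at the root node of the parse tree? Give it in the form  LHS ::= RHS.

[E [T [T [T [F q]] & [F ( [E [E [T [F p]]] | [T [F q]]] )]] & [F ~ [F p]]]]

E ::= T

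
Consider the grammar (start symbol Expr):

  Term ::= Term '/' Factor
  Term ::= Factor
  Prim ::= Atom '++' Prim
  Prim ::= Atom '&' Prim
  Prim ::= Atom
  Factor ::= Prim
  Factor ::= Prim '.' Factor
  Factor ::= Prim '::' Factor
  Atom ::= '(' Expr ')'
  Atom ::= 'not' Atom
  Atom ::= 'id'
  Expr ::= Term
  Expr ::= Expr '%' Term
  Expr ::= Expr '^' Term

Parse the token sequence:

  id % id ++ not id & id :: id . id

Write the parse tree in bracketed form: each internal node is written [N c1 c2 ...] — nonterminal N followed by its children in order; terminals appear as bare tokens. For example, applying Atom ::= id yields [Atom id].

[Expr [Expr [Term [Factor [Prim [Atom id]]]]] % [Term [Factor [Prim [Atom id] ++ [Prim [Atom not [Atom id]] & [Prim [Atom id]]]] :: [Factor [Prim [Atom id]] . [Factor [Prim [Atom id]]]]]]]

Expr
Expr % Term
Term % Term
Factor % Term
Prim % Term
Atom % Term
id % Term
id % Factor
id % Prim :: Factor
id % Atom ++ Prim :: Factor
id % id ++ Prim :: Factor
id % id ++ Atom & Prim :: Factor
id % id ++ not Atom & Prim :: Factor
id % id ++ not id & Prim :: Factor
id % id ++ not id & Atom :: Factor
id % id ++ not id & id :: Factor
id % id ++ not id & id :: Prim . Factor
id % id ++ not id & id :: Atom . Factor
id % id ++ not id & id :: id . Factor
id % id ++ not id & id :: id . Prim
id % id ++ not id & id :: id . Atom
id % id ++ not id & id :: id . id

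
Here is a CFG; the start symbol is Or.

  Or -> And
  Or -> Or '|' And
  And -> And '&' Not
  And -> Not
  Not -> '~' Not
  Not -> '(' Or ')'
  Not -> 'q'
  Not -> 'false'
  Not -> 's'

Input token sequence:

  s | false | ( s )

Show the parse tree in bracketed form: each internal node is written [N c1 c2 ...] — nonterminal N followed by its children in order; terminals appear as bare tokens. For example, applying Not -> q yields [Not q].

Or
Or | And
Or | And | And
And | And | And
Not | And | And
s | And | And
s | Not | And
s | false | And
s | false | Not
s | false | ( Or )
s | false | ( And )
s | false | ( Not )
s | false | ( s )

[Or [Or [Or [And [Not s]]] | [And [Not false]]] | [And [Not ( [Or [And [Not s]]] )]]]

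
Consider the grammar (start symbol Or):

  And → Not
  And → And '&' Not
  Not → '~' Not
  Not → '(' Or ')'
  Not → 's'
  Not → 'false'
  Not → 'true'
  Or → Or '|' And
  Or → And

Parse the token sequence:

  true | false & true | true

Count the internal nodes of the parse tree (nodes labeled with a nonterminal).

[Or [Or [Or [And [Not true]]] | [And [And [Not false]] & [Not true]]] | [And [Not true]]]

11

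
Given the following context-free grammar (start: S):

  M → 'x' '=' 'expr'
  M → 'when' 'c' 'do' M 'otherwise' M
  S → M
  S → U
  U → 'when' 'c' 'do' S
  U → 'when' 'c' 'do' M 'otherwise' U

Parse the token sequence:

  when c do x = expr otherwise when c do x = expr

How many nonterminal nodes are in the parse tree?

6

[S [U when c do [M x = expr] otherwise [U when c do [S [M x = expr]]]]]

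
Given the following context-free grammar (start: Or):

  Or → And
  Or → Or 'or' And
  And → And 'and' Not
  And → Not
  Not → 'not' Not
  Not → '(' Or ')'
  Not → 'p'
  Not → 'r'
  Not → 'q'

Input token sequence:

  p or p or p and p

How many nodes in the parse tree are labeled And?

4

[Or [Or [Or [And [Not p]]] or [And [Not p]]] or [And [And [Not p]] and [Not p]]]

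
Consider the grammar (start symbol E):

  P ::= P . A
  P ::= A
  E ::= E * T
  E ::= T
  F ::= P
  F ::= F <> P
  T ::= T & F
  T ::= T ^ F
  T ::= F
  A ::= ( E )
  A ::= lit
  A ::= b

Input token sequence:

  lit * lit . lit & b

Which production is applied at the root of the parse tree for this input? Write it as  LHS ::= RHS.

E ::= E * T

[E [E [T [F [P [A lit]]]]] * [T [T [F [P [P [A lit]] . [A lit]]]] & [F [P [A b]]]]]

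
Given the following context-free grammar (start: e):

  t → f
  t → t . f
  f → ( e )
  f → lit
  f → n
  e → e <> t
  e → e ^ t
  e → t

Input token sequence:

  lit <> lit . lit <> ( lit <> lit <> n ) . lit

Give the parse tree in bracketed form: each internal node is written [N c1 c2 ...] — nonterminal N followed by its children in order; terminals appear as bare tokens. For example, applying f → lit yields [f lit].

[e [e [e [t [f lit]]] <> [t [t [f lit]] . [f lit]]] <> [t [t [f ( [e [e [e [t [f lit]]] <> [t [f lit]]] <> [t [f n]]] )]] . [f lit]]]

e
e <> t
e <> t <> t
t <> t <> t
f <> t <> t
lit <> t <> t
lit <> t . f <> t
lit <> f . f <> t
lit <> lit . f <> t
lit <> lit . lit <> t
lit <> lit . lit <> t . f
lit <> lit . lit <> f . f
lit <> lit . lit <> ( e ) . f
lit <> lit . lit <> ( e <> t ) . f
lit <> lit . lit <> ( e <> t <> t ) . f
lit <> lit . lit <> ( t <> t <> t ) . f
lit <> lit . lit <> ( f <> t <> t ) . f
lit <> lit . lit <> ( lit <> t <> t ) . f
lit <> lit . lit <> ( lit <> f <> t ) . f
lit <> lit . lit <> ( lit <> lit <> t ) . f
lit <> lit . lit <> ( lit <> lit <> f ) . f
lit <> lit . lit <> ( lit <> lit <> n ) . f
lit <> lit . lit <> ( lit <> lit <> n ) . lit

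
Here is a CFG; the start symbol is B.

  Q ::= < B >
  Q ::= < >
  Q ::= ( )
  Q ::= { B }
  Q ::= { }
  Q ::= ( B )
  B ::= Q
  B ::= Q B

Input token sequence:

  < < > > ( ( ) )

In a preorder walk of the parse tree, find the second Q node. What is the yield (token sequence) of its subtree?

< >

[B [Q < [B [Q < >]] >] [B [Q ( [B [Q ( )]] )]]]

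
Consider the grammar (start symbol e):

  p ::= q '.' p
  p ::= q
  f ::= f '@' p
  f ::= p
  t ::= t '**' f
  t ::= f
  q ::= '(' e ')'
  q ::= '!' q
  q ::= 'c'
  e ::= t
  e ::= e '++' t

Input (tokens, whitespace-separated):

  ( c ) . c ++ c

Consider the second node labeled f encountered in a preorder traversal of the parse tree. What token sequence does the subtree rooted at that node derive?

[e [e [t [f [p [q ( [e [t [f [p [q c]]]]] )] . [p [q c]]]]]] ++ [t [f [p [q c]]]]]

c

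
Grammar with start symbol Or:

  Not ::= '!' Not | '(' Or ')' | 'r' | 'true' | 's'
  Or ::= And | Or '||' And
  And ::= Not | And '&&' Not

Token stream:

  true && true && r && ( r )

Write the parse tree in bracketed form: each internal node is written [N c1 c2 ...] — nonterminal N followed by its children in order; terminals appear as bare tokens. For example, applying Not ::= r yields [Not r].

Or
And
And && Not
And && Not && Not
And && Not && Not && Not
Not && Not && Not && Not
true && Not && Not && Not
true && true && Not && Not
true && true && r && Not
true && true && r && ( Or )
true && true && r && ( And )
true && true && r && ( Not )
true && true && r && ( r )

[Or [And [And [And [And [Not true]] && [Not true]] && [Not r]] && [Not ( [Or [And [Not r]]] )]]]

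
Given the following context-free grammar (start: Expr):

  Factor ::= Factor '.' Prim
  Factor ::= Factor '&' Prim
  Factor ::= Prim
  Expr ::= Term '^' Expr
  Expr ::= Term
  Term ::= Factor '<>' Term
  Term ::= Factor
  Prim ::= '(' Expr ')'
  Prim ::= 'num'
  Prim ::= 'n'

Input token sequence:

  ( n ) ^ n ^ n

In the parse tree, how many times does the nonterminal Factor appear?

[Expr [Term [Factor [Prim ( [Expr [Term [Factor [Prim n]]]] )]]] ^ [Expr [Term [Factor [Prim n]]] ^ [Expr [Term [Factor [Prim n]]]]]]

4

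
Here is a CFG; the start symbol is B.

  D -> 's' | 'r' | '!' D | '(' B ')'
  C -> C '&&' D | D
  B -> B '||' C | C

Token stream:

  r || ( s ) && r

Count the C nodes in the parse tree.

4

[B [B [C [D r]]] || [C [C [D ( [B [C [D s]]] )]] && [D r]]]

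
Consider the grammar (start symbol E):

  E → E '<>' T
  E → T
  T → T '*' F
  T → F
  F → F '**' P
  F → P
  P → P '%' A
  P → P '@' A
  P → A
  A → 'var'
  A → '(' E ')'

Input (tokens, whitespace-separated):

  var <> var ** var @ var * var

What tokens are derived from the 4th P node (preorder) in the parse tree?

var

[E [E [T [F [P [A var]]]]] <> [T [T [F [F [P [A var]]] ** [P [P [A var]] @ [A var]]]] * [F [P [A var]]]]]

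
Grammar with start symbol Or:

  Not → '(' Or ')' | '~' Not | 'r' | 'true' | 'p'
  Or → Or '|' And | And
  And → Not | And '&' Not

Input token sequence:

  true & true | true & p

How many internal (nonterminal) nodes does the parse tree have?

[Or [Or [And [And [Not true]] & [Not true]]] | [And [And [Not true]] & [Not p]]]

10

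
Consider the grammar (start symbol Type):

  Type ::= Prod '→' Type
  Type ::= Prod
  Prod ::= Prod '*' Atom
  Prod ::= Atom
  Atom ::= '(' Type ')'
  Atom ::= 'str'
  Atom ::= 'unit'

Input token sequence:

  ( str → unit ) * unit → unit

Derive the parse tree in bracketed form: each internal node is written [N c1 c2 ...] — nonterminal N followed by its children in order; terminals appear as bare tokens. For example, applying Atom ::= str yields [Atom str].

[Type [Prod [Prod [Atom ( [Type [Prod [Atom str]] → [Type [Prod [Atom unit]]]] )]] * [Atom unit]] → [Type [Prod [Atom unit]]]]

Type
Prod → Type
Prod * Atom → Type
Atom * Atom → Type
( Type ) * Atom → Type
( Prod → Type ) * Atom → Type
( Atom → Type ) * Atom → Type
( str → Type ) * Atom → Type
( str → Prod ) * Atom → Type
( str → Atom ) * Atom → Type
( str → unit ) * Atom → Type
( str → unit ) * unit → Type
( str → unit ) * unit → Prod
( str → unit ) * unit → Atom
( str → unit ) * unit → unit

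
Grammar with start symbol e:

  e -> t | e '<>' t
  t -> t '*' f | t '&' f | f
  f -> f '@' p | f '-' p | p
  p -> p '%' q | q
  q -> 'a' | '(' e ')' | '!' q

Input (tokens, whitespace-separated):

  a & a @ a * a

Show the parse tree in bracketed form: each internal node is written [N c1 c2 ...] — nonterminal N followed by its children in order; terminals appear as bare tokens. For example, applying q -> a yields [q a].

e
t
t * f
t & f * f
f & f * f
p & f * f
q & f * f
a & f * f
a & f @ p * f
a & p @ p * f
a & q @ p * f
a & a @ p * f
a & a @ q * f
a & a @ a * f
a & a @ a * p
a & a @ a * q
a & a @ a * a

[e [t [t [t [f [p [q a]]]] & [f [f [p [q a]]] @ [p [q a]]]] * [f [p [q a]]]]]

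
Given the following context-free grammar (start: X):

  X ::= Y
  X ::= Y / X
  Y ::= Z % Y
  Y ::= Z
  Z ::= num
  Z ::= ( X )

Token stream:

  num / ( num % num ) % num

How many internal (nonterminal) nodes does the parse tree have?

[X [Y [Z num]] / [X [Y [Z ( [X [Y [Z num] % [Y [Z num]]]] )] % [Y [Z num]]]]]

13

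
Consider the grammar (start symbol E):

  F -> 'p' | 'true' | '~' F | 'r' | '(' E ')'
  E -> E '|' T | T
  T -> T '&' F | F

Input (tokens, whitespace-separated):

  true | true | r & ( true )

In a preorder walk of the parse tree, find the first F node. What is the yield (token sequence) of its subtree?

true

[E [E [E [T [F true]]] | [T [F true]]] | [T [T [F r]] & [F ( [E [T [F true]]] )]]]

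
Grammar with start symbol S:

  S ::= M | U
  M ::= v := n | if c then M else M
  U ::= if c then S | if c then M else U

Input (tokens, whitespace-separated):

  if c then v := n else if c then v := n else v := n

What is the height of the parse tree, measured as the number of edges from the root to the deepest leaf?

[S [M if c then [M v := n] else [M if c then [M v := n] else [M v := n]]]]

4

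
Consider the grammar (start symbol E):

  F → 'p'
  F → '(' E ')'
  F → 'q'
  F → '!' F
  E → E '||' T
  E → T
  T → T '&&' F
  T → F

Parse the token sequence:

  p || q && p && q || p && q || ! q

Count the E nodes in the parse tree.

4

[E [E [E [E [T [F p]]] || [T [T [T [F q]] && [F p]] && [F q]]] || [T [T [F p]] && [F q]]] || [T [F ! [F q]]]]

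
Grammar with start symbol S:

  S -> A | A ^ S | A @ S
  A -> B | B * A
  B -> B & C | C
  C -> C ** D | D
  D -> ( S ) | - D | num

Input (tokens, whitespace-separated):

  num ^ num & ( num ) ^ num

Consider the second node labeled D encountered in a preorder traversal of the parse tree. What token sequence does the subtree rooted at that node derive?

[S [A [B [C [D num]]]] ^ [S [A [B [B [C [D num]]] & [C [D ( [S [A [B [C [D num]]]]] )]]]] ^ [S [A [B [C [D num]]]]]]]

num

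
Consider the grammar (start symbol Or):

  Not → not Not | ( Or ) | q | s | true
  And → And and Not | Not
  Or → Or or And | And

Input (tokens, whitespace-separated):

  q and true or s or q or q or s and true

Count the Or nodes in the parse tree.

[Or [Or [Or [Or [Or [And [And [Not q]] and [Not true]]] or [And [Not s]]] or [And [Not q]]] or [And [Not q]]] or [And [And [Not s]] and [Not true]]]

5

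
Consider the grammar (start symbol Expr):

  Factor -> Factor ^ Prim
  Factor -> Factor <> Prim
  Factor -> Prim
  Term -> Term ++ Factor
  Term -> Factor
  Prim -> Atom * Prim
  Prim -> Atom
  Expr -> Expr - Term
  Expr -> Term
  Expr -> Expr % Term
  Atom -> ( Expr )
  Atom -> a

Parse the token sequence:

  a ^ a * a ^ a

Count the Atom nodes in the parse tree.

4

[Expr [Term [Factor [Factor [Factor [Prim [Atom a]]] ^ [Prim [Atom a] * [Prim [Atom a]]]] ^ [Prim [Atom a]]]]]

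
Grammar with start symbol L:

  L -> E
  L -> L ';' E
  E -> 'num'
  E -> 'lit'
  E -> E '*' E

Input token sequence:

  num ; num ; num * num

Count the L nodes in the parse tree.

3

[L [L [L [E num]] ; [E num]] ; [E [E num] * [E num]]]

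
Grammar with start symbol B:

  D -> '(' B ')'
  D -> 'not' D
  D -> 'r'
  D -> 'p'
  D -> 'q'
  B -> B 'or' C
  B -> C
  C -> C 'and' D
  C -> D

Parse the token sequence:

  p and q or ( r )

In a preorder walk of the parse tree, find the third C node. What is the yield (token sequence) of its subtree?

( r )

[B [B [C [C [D p]] and [D q]]] or [C [D ( [B [C [D r]]] )]]]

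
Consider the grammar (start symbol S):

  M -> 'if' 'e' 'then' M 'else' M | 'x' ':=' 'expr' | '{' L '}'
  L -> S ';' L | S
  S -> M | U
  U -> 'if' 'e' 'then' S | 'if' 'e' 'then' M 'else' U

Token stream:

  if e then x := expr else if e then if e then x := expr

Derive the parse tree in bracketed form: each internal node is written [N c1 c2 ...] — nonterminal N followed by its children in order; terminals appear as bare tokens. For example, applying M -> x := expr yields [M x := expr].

[S [U if e then [M x := expr] else [U if e then [S [U if e then [S [M x := expr]]]]]]]

S
U
if e then M else U
if e then x := expr else U
if e then x := expr else if e then S
if e then x := expr else if e then U
if e then x := expr else if e then if e then S
if e then x := expr else if e then if e then M
if e then x := expr else if e then if e then x := expr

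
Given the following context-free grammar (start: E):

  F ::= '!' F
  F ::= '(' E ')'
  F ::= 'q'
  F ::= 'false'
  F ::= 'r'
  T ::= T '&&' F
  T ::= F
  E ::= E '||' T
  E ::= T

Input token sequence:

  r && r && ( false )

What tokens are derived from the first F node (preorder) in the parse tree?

r

[E [T [T [T [F r]] && [F r]] && [F ( [E [T [F false]]] )]]]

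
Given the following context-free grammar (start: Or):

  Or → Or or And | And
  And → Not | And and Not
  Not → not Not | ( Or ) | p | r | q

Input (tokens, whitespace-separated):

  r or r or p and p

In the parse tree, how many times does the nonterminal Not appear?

[Or [Or [Or [And [Not r]]] or [And [Not r]]] or [And [And [Not p]] and [Not p]]]

4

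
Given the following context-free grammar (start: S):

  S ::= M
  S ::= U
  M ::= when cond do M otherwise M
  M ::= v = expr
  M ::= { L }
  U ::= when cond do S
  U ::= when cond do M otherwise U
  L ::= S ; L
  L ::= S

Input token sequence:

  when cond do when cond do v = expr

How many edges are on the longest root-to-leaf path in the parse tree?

[S [U when cond do [S [U when cond do [S [M v = expr]]]]]]

6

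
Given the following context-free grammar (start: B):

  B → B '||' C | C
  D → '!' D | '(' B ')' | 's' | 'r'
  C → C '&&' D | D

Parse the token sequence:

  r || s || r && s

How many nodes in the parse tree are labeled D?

[B [B [B [C [D r]]] || [C [D s]]] || [C [C [D r]] && [D s]]]

4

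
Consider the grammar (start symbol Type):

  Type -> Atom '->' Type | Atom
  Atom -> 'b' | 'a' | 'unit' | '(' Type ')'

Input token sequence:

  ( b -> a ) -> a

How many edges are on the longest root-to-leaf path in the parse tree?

[Type [Atom ( [Type [Atom b] -> [Type [Atom a]]] )] -> [Type [Atom a]]]

5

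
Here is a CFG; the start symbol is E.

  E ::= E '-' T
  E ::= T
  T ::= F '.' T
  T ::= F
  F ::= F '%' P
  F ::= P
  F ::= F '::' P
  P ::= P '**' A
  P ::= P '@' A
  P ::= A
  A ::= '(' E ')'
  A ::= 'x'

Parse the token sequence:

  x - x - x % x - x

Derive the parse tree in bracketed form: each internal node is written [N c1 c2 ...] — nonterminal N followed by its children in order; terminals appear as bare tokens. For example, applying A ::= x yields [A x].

E
E - T
E - T - T
E - T - T - T
T - T - T - T
F - T - T - T
P - T - T - T
A - T - T - T
x - T - T - T
x - F - T - T
x - P - T - T
x - A - T - T
x - x - T - T
x - x - F - T
x - x - F % P - T
x - x - P % P - T
x - x - A % P - T
x - x - x % P - T
x - x - x % A - T
x - x - x % x - T
x - x - x % x - F
x - x - x % x - P
x - x - x % x - A
x - x - x % x - x

[E [E [E [E [T [F [P [A x]]]]] - [T [F [P [A x]]]]] - [T [F [F [P [A x]]] % [P [A x]]]]] - [T [F [P [A x]]]]]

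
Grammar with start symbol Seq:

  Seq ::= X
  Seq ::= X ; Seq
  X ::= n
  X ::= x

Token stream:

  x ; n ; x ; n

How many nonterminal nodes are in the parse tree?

[Seq [X x] ; [Seq [X n] ; [Seq [X x] ; [Seq [X n]]]]]

8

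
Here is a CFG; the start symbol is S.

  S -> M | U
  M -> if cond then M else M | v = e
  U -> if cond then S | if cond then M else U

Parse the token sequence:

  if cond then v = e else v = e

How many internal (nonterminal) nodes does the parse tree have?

[S [M if cond then [M v = e] else [M v = e]]]

4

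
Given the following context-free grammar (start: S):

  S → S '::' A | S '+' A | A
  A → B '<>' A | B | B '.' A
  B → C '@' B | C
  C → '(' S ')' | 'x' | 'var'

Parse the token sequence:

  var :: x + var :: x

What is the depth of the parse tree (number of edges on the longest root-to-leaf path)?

7

[S [S [S [S [A [B [C var]]]] :: [A [B [C x]]]] + [A [B [C var]]]] :: [A [B [C x]]]]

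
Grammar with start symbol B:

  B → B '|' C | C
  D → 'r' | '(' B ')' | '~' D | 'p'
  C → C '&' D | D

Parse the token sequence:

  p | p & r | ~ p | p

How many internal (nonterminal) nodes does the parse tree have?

[B [B [B [B [C [D p]]] | [C [C [D p]] & [D r]]] | [C [D ~ [D p]]]] | [C [D p]]]

15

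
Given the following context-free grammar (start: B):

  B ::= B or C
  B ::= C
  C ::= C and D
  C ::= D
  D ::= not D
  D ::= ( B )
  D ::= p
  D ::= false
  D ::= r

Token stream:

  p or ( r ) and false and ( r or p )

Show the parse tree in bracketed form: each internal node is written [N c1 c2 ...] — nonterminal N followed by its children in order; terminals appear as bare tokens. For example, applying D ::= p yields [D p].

B
B or C
C or C
D or C
p or C
p or C and D
p or C and D and D
p or D and D and D
p or ( B ) and D and D
p or ( C ) and D and D
p or ( D ) and D and D
p or ( r ) and D and D
p or ( r ) and false and D
p or ( r ) and false and ( B )
p or ( r ) and false and ( B or C )
p or ( r ) and false and ( C or C )
p or ( r ) and false and ( D or C )
p or ( r ) and false and ( r or C )
p or ( r ) and false and ( r or D )
p or ( r ) and false and ( r or p )

[B [B [C [D p]]] or [C [C [C [D ( [B [C [D r]]] )]] and [D false]] and [D ( [B [B [C [D r]]] or [C [D p]]] )]]]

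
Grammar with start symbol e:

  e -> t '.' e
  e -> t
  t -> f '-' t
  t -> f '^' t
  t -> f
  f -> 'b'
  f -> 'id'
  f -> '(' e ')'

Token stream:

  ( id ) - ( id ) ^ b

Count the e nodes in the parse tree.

[e [t [f ( [e [t [f id]]] )] - [t [f ( [e [t [f id]]] )] ^ [t [f b]]]]]

3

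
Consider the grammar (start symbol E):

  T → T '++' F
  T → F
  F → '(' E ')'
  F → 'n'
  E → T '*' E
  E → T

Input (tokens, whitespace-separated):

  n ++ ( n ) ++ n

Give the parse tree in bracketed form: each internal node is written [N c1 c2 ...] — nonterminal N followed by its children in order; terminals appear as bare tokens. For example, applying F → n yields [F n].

E
T
T ++ F
T ++ F ++ F
F ++ F ++ F
n ++ F ++ F
n ++ ( E ) ++ F
n ++ ( T ) ++ F
n ++ ( F ) ++ F
n ++ ( n ) ++ F
n ++ ( n ) ++ n

[E [T [T [T [F n]] ++ [F ( [E [T [F n]]] )]] ++ [F n]]]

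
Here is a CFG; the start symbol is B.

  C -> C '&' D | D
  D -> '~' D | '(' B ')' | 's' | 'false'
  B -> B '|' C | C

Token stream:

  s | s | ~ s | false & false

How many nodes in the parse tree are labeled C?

5

[B [B [B [B [C [D s]]] | [C [D s]]] | [C [D ~ [D s]]]] | [C [C [D false]] & [D false]]]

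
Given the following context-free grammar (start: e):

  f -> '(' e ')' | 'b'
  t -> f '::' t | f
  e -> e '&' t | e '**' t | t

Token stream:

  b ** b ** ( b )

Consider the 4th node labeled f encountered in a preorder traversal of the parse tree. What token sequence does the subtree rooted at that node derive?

[e [e [e [t [f b]]] ** [t [f b]]] ** [t [f ( [e [t [f b]]] )]]]

b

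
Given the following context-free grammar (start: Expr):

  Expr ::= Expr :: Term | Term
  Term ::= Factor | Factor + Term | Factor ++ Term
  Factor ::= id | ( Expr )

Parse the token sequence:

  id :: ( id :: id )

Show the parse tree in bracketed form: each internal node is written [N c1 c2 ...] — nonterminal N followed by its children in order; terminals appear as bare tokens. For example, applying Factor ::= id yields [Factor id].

[Expr [Expr [Term [Factor id]]] :: [Term [Factor ( [Expr [Expr [Term [Factor id]]] :: [Term [Factor id]]] )]]]

Expr
Expr :: Term
Term :: Term
Factor :: Term
id :: Term
id :: Factor
id :: ( Expr )
id :: ( Expr :: Term )
id :: ( Term :: Term )
id :: ( Factor :: Term )
id :: ( id :: Term )
id :: ( id :: Factor )
id :: ( id :: id )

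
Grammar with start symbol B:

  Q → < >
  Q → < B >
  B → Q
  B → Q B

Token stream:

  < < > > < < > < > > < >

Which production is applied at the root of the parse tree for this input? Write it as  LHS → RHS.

[B [Q < [B [Q < >]] >] [B [Q < [B [Q < >] [B [Q < >]]] >] [B [Q < >]]]]

B → Q B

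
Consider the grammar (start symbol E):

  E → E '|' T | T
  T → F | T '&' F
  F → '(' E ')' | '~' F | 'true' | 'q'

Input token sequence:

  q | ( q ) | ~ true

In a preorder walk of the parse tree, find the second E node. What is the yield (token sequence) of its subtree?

q | ( q )

[E [E [E [T [F q]]] | [T [F ( [E [T [F q]]] )]]] | [T [F ~ [F true]]]]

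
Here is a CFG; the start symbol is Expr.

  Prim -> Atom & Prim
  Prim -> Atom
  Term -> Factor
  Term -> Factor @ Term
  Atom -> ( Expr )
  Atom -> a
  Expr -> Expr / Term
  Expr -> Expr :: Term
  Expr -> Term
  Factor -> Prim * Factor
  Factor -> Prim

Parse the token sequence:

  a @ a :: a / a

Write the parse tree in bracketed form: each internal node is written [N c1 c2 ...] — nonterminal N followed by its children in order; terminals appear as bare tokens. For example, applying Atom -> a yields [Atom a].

[Expr [Expr [Expr [Term [Factor [Prim [Atom a]]] @ [Term [Factor [Prim [Atom a]]]]]] :: [Term [Factor [Prim [Atom a]]]]] / [Term [Factor [Prim [Atom a]]]]]

Expr
Expr / Term
Expr :: Term / Term
Term :: Term / Term
Factor @ Term :: Term / Term
Prim @ Term :: Term / Term
Atom @ Term :: Term / Term
a @ Term :: Term / Term
a @ Factor :: Term / Term
a @ Prim :: Term / Term
a @ Atom :: Term / Term
a @ a :: Term / Term
a @ a :: Factor / Term
a @ a :: Prim / Term
a @ a :: Atom / Term
a @ a :: a / Term
a @ a :: a / Factor
a @ a :: a / Prim
a @ a :: a / Atom
a @ a :: a / a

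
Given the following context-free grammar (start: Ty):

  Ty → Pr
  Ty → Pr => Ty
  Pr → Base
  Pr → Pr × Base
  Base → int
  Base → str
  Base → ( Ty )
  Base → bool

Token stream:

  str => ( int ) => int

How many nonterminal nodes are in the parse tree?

12

[Ty [Pr [Base str]] => [Ty [Pr [Base ( [Ty [Pr [Base int]]] )]] => [Ty [Pr [Base int]]]]]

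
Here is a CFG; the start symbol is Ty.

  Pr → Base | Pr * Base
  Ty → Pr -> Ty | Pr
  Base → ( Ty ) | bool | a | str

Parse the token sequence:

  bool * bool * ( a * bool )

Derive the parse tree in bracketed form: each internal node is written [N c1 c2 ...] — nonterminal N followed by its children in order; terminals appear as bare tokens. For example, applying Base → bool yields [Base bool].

[Ty [Pr [Pr [Pr [Base bool]] * [Base bool]] * [Base ( [Ty [Pr [Pr [Base a]] * [Base bool]]] )]]]

Ty
Pr
Pr * Base
Pr * Base * Base
Base * Base * Base
bool * Base * Base
bool * bool * Base
bool * bool * ( Ty )
bool * bool * ( Pr )
bool * bool * ( Pr * Base )
bool * bool * ( Base * Base )
bool * bool * ( a * Base )
bool * bool * ( a * bool )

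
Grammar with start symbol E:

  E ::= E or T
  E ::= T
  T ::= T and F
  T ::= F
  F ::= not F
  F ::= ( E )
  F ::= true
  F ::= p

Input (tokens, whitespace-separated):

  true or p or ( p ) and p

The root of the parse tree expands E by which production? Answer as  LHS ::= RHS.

E ::= E or T

[E [E [E [T [F true]]] or [T [F p]]] or [T [T [F ( [E [T [F p]]] )]] and [F p]]]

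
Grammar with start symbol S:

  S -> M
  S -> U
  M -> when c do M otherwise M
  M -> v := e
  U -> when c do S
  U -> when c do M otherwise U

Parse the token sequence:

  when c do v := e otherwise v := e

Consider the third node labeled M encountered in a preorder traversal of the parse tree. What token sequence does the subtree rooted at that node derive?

[S [M when c do [M v := e] otherwise [M v := e]]]

v := e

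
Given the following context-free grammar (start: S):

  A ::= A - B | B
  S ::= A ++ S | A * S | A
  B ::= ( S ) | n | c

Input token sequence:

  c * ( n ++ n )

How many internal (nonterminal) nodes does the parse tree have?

12

[S [A [B c]] * [S [A [B ( [S [A [B n]] ++ [S [A [B n]]]] )]]]]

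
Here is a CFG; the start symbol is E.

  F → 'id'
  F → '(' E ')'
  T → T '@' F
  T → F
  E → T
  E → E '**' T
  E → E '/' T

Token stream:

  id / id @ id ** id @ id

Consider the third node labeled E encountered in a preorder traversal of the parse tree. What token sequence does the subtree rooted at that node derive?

id

[E [E [E [T [F id]]] / [T [T [F id]] @ [F id]]] ** [T [T [F id]] @ [F id]]]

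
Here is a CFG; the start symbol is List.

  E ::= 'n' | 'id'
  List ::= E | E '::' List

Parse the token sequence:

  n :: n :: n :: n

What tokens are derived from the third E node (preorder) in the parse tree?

[List [E n] :: [List [E n] :: [List [E n] :: [List [E n]]]]]

n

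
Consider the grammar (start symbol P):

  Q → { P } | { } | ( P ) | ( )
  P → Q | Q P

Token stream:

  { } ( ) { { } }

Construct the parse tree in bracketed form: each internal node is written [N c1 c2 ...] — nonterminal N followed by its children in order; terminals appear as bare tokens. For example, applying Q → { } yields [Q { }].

P
Q P
{ } P
{ } Q P
{ } ( ) P
{ } ( ) Q
{ } ( ) { P }
{ } ( ) { Q }
{ } ( ) { { } }

[P [Q { }] [P [Q ( )] [P [Q { [P [Q { }]] }]]]]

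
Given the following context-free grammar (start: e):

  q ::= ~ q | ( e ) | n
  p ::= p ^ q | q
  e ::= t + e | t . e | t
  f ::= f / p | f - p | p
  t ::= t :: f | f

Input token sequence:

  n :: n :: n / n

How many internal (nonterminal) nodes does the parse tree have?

16

[e [t [t [t [f [p [q n]]]] :: [f [p [q n]]]] :: [f [f [p [q n]]] / [p [q n]]]]]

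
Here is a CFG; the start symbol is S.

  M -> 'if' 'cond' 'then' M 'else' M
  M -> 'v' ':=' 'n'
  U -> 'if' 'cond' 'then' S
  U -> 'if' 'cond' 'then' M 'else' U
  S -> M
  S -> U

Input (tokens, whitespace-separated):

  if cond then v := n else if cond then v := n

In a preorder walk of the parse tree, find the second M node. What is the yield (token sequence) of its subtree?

v := n

[S [U if cond then [M v := n] else [U if cond then [S [M v := n]]]]]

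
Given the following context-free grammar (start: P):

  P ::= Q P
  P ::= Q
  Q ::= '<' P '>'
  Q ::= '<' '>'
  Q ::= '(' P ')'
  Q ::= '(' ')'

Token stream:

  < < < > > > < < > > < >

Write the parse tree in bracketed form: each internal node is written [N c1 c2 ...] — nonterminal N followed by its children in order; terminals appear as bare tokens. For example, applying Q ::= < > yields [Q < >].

[P [Q < [P [Q < [P [Q < >]] >]] >] [P [Q < [P [Q < >]] >] [P [Q < >]]]]

P
Q P
< P > P
< Q > P
< < P > > P
< < Q > > P
< < < > > > P
< < < > > > Q P
< < < > > > < P > P
< < < > > > < Q > P
< < < > > > < < > > P
< < < > > > < < > > Q
< < < > > > < < > > < >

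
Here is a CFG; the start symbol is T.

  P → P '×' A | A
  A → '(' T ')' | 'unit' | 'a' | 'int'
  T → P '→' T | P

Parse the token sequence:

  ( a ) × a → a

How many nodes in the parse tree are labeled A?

[T [P [P [A ( [T [P [A a]]] )]] × [A a]] → [T [P [A a]]]]

4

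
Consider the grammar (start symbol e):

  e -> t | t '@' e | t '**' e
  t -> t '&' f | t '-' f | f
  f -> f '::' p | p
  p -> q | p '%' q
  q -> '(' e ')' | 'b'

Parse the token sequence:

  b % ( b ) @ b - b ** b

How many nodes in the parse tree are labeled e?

4

[e [t [f [p [p [q b]] % [q ( [e [t [f [p [q b]]]]] )]]]] @ [e [t [t [f [p [q b]]]] - [f [p [q b]]]] ** [e [t [f [p [q b]]]]]]]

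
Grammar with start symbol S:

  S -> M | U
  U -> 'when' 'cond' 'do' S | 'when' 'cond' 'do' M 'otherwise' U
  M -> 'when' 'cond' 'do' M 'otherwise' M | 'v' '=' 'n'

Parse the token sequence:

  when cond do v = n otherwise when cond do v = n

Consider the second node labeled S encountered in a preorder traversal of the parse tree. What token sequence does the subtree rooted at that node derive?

[S [U when cond do [M v = n] otherwise [U when cond do [S [M v = n]]]]]

v = n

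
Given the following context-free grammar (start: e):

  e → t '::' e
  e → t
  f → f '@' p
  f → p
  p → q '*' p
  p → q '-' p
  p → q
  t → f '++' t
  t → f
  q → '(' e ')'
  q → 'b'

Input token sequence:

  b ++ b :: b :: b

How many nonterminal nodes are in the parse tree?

19

[e [t [f [p [q b]]] ++ [t [f [p [q b]]]]] :: [e [t [f [p [q b]]]] :: [e [t [f [p [q b]]]]]]]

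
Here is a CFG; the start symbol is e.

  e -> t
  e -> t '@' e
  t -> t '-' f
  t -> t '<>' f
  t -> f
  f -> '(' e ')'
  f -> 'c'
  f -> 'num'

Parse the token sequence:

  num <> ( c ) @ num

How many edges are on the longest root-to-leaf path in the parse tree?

6

[e [t [t [f num]] <> [f ( [e [t [f c]]] )]] @ [e [t [f num]]]]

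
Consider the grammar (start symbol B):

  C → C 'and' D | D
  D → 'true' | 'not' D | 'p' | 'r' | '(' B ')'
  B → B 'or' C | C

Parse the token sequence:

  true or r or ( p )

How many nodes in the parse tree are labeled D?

[B [B [B [C [D true]]] or [C [D r]]] or [C [D ( [B [C [D p]]] )]]]

4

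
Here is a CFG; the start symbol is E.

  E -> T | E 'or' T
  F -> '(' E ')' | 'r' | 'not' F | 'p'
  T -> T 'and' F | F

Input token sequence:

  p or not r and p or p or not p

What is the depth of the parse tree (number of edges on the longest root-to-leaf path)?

[E [E [E [E [T [F p]]] or [T [T [F not [F r]]] and [F p]]] or [T [F p]]] or [T [F not [F p]]]]

7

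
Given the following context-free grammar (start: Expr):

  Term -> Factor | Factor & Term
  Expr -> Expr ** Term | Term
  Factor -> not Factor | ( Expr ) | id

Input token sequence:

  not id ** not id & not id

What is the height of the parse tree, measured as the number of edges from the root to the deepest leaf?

[Expr [Expr [Term [Factor not [Factor id]]]] ** [Term [Factor not [Factor id]] & [Term [Factor not [Factor id]]]]]

5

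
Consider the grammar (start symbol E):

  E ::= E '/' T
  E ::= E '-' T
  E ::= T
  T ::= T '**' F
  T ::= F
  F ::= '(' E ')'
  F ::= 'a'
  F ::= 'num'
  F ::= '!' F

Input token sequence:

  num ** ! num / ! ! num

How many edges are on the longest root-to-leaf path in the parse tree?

[E [E [T [T [F num]] ** [F ! [F num]]]] / [T [F ! [F ! [F num]]]]]

5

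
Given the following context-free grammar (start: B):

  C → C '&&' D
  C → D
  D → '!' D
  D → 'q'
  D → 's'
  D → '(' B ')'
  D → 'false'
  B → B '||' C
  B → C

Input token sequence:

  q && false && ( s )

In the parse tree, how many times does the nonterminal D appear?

[B [C [C [C [D q]] && [D false]] && [D ( [B [C [D s]]] )]]]

4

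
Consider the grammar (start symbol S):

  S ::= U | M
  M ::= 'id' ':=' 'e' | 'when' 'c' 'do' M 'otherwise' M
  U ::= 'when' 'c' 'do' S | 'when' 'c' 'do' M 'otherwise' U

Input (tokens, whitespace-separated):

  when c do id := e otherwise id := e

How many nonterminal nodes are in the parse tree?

[S [M when c do [M id := e] otherwise [M id := e]]]

4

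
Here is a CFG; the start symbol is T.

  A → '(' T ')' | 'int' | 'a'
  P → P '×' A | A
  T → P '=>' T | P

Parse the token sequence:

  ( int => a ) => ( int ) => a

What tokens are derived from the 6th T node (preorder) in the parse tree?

[T [P [A ( [T [P [A int]] => [T [P [A a]]]] )]] => [T [P [A ( [T [P [A int]]] )]] => [T [P [A a]]]]]

a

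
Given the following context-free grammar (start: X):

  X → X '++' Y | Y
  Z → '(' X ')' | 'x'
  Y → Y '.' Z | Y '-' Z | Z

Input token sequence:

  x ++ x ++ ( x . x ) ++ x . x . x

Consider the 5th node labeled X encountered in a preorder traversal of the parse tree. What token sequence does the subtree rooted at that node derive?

[X [X [X [X [Y [Z x]]] ++ [Y [Z x]]] ++ [Y [Z ( [X [Y [Y [Z x]] . [Z x]]] )]]] ++ [Y [Y [Y [Z x]] . [Z x]] . [Z x]]]

x . x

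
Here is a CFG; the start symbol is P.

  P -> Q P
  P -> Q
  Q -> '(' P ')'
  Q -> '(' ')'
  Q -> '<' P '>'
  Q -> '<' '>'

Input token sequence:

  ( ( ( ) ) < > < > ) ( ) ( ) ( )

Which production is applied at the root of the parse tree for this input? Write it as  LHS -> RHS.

[P [Q ( [P [Q ( [P [Q ( )]] )] [P [Q < >] [P [Q < >]]]] )] [P [Q ( )] [P [Q ( )] [P [Q ( )]]]]]

P -> Q P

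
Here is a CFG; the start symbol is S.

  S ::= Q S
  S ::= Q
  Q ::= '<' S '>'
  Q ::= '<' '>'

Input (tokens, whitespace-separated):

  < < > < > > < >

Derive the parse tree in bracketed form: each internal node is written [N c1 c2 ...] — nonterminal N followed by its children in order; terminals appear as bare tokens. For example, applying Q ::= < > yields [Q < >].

[S [Q < [S [Q < >] [S [Q < >]]] >] [S [Q < >]]]

S
Q S
< S > S
< Q S > S
< < > S > S
< < > Q > S
< < > < > > S
< < > < > > Q
< < > < > > < >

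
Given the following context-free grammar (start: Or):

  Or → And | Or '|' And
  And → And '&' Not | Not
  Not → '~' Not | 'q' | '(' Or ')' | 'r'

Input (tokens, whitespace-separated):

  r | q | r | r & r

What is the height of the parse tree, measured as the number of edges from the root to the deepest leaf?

[Or [Or [Or [Or [And [Not r]]] | [And [Not q]]] | [And [Not r]]] | [And [And [Not r]] & [Not r]]]

6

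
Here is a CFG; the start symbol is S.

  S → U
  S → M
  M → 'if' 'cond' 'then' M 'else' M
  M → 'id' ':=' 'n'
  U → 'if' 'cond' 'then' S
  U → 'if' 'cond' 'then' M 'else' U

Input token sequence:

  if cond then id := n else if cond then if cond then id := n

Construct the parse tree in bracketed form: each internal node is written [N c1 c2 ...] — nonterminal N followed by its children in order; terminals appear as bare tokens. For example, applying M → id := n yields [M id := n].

S
U
if cond then M else U
if cond then id := n else U
if cond then id := n else if cond then S
if cond then id := n else if cond then U
if cond then id := n else if cond then if cond then S
if cond then id := n else if cond then if cond then M
if cond then id := n else if cond then if cond then id := n

[S [U if cond then [M id := n] else [U if cond then [S [U if cond then [S [M id := n]]]]]]]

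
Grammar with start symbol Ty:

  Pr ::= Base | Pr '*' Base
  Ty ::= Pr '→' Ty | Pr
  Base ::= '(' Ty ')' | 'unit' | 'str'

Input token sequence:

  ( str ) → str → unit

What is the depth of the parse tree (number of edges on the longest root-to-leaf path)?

[Ty [Pr [Base ( [Ty [Pr [Base str]]] )]] → [Ty [Pr [Base str]] → [Ty [Pr [Base unit]]]]]

6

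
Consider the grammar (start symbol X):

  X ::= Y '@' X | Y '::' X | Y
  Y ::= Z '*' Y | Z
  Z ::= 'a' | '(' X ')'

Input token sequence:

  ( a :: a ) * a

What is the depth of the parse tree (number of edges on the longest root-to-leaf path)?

7

[X [Y [Z ( [X [Y [Z a]] :: [X [Y [Z a]]]] )] * [Y [Z a]]]]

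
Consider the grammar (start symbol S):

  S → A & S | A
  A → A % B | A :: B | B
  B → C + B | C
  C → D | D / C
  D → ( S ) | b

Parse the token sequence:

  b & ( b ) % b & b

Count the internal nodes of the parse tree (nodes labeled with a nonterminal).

24

[S [A [B [C [D b]]]] & [S [A [A [B [C [D ( [S [A [B [C [D b]]]]] )]]]] % [B [C [D b]]]] & [S [A [B [C [D b]]]]]]]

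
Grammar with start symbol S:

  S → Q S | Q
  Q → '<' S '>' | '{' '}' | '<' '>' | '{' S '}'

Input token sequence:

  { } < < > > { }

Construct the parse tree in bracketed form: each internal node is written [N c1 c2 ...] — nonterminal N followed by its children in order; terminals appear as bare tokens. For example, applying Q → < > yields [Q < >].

S
Q S
{ } S
{ } Q S
{ } < S > S
{ } < Q > S
{ } < < > > S
{ } < < > > Q
{ } < < > > { }

[S [Q { }] [S [Q < [S [Q < >]] >] [S [Q { }]]]]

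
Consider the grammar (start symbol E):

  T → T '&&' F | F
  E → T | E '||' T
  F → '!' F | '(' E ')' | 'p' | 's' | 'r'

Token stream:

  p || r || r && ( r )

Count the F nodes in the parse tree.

[E [E [E [T [F p]]] || [T [F r]]] || [T [T [F r]] && [F ( [E [T [F r]]] )]]]

5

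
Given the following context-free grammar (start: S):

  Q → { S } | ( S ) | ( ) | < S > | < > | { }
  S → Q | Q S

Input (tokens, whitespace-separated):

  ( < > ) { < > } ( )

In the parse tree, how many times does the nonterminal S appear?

[S [Q ( [S [Q < >]] )] [S [Q { [S [Q < >]] }] [S [Q ( )]]]]

5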